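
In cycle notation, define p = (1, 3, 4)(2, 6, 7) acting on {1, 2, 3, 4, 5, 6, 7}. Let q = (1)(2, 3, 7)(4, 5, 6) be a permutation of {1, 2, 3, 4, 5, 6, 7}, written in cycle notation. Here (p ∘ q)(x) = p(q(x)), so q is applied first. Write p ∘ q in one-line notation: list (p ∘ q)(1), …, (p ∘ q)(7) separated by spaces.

3 4 2 5 7 1 6

(p ∘ q)(x) = p(q(x)). Computing each image: p(q(1)) = p(1) = 3, p(q(2)) = p(3) = 4, p(q(3)) = p(7) = 2, p(q(4)) = p(5) = 5, p(q(5)) = p(6) = 7, p(q(6)) = p(4) = 1, p(q(7)) = p(2) = 6.
Hence p ∘ q = [3 4 2 5 7 1 6].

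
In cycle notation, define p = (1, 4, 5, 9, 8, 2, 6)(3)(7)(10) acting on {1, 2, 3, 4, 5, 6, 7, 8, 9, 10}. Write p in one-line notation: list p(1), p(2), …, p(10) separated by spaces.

4 6 3 5 9 1 7 2 8 10

Each element maps to the next entry in its cycle (wrapping to the front): 1↦4, 2↦6, 3↦3, 4↦5, 5↦9, 6↦1, 7↦7, 8↦2, 9↦8, 10↦10.
So the one-line form is 4 6 3 5 9 1 7 2 8 10.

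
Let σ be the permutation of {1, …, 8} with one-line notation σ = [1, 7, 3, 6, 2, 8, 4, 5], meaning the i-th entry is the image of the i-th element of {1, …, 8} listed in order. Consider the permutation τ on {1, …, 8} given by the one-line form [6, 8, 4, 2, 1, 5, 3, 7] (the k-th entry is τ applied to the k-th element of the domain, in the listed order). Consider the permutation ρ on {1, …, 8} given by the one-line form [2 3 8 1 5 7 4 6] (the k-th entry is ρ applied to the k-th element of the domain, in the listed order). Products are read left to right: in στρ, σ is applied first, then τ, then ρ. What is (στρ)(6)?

4

(στρ)(6) = ρ(τ(σ(6))). σ(6) = 8, then τ(8) = 7, then ρ(7) = 4, so the result is 4.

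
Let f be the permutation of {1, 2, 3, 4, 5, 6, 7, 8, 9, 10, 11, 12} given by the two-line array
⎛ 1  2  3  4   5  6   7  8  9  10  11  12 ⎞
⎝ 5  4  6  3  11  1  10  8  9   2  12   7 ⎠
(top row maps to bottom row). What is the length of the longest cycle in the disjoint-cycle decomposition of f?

Decomposing into disjoint cycles gives (1 5 11 12 7 10 2 4 3 6); the longest has length 10.

10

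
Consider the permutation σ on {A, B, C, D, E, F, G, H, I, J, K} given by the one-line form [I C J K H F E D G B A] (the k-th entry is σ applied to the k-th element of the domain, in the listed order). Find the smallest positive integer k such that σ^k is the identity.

Decomposing into disjoint cycles gives cycle lengths 7, 3, 1.
Since disjoint cycles commute, ord(σ) = lcm(7, 3) = 21.

21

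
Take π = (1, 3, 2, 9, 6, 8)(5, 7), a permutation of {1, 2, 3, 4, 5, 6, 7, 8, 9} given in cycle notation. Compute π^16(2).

1

2 lies in the 6-cycle (1, 3, 2, 9, 6, 8).
Since the cycle has length 6, π^16 acts on it the same as π^4 (16 mod 6 = 4).
Advancing 4 steps from 2: 2 → 9 → 6 → 8 → 1.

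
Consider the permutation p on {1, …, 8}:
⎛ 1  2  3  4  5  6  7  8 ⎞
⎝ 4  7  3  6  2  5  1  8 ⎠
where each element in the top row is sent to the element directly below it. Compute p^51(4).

Tracing 4 → 6 → … returns to 4 after 6 steps, so 4 lies in a 6-cycle (1 4 6 5 2 7).
Powers repeat with period 6 on this cycle, and 51 mod 6 = 3, so p^51(4) = p^3(4).
Advancing 3 steps from 4: 4 → 6 → 5 → 2.

2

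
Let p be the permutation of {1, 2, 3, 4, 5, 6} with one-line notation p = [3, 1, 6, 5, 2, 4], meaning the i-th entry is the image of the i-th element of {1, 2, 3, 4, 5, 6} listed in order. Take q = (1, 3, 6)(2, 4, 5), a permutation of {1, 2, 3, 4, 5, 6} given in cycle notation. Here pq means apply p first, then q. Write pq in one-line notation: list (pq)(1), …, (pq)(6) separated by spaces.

6 3 1 2 4 5

(pq)(x) = q(p(x)). Computing each image: q(p(1)) = q(3) = 6, q(p(2)) = q(1) = 3, q(p(3)) = q(6) = 1, q(p(4)) = q(5) = 2, q(p(5)) = q(2) = 4, q(p(6)) = q(4) = 5.
Hence pq = [6 3 1 2 4 5].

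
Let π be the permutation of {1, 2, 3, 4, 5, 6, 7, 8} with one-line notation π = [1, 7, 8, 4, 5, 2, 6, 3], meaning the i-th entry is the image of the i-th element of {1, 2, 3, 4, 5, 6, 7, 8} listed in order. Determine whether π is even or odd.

odd

In disjoint-cycle form the cycle lengths are 3, 2, 1, 1, 1.
A cycle of length ℓ contributes ℓ−1 transpositions, so π is a product of 2 + 1 = 3 transpositions — odd.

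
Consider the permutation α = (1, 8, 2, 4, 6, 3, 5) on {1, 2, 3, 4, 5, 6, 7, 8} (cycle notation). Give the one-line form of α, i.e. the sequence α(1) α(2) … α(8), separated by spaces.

8 4 5 6 1 3 7 2

Image by image: 1→8, 2→4, 3→5, 4→6, 5→1, 6→3, 7→7, 8→2.
So the one-line form is 8 4 5 6 1 3 7 2.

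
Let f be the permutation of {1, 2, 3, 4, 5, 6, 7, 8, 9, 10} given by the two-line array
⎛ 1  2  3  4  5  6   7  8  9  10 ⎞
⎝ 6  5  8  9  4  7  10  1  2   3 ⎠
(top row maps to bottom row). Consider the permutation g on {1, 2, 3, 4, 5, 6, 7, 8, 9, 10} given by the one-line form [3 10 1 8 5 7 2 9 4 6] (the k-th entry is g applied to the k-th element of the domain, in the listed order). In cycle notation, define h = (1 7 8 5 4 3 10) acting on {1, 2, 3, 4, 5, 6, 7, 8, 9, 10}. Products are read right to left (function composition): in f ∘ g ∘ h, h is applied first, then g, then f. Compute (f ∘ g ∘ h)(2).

Apply the permutations in order: h(2) = 2, then g(2) = 10, then f(10) = 3. So (f ∘ g ∘ h)(2) = 3.

3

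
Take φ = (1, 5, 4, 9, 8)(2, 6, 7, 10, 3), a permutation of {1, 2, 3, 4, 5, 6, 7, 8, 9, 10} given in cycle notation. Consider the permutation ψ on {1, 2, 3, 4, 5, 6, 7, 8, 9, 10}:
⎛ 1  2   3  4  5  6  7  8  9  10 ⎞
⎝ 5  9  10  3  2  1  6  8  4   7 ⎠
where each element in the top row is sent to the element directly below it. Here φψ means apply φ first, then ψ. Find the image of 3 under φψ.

9

(φψ)(3) = ψ(φ(3)). φ(3) = 2, then ψ(2) = 9. So (φψ)(3) = 9.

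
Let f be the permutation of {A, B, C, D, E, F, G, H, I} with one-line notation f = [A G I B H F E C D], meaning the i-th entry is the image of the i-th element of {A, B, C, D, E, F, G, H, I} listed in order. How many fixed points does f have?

The fixed points (elements with f(x) = x) are {A, F}, so there are 2.

2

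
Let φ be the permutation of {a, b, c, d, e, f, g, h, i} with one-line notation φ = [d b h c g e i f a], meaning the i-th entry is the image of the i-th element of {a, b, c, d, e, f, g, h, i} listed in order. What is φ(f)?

e

f is element number 6 of the domain, and entry number 6 of the one-line form is e, so φ(f) = e.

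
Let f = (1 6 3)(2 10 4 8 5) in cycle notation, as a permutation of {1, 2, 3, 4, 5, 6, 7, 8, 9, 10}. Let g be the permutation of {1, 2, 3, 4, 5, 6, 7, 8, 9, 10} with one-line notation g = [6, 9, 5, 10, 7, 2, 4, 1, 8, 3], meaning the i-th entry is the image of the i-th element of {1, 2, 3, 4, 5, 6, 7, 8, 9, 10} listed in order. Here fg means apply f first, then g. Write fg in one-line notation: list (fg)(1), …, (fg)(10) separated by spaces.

2 3 6 1 9 5 4 7 8 10

Chase each element through f then g: 1 → 6 → 2; 2 → 10 → 3; 3 → 1 → 6; 4 → 8 → 1; 5 → 2 → 9; 6 → 3 → 5; 7 → 7 → 4; 8 → 5 → 7; 9 → 9 → 8; 10 → 4 → 10.
So fg in one-line form is 2 3 6 1 9 5 4 7 8 10.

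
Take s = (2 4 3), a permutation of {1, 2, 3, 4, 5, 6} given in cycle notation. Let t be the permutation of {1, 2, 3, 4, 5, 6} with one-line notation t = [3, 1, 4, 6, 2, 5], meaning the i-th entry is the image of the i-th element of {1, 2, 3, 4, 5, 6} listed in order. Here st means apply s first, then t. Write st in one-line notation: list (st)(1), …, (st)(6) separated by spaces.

Chase each element through s then t: 1 → 1 → 3; 2 → 4 → 6; 3 → 2 → 1; 4 → 3 → 4; 5 → 5 → 2; 6 → 6 → 5.
Collecting the images, st = [3 6 1 4 2 5].

3 6 1 4 2 5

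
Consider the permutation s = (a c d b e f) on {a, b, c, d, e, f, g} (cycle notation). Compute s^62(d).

d lies in the 6-cycle (a c d b e f).
On a 6-cycle, s^6 is the identity, so s^62 = s^2 there (62 ≡ 2 mod 6).
Stepping 2 places around the cycle: d → b → e.

e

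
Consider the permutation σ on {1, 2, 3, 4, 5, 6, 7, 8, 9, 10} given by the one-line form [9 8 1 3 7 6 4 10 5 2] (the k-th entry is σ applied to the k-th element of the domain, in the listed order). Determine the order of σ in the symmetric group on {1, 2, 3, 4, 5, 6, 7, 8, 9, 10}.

The disjoint-cycle form of σ has cycle lengths 6, 3, 1.
The order of σ is the least common multiple of its cycle lengths: lcm(6, 3) = 6.

6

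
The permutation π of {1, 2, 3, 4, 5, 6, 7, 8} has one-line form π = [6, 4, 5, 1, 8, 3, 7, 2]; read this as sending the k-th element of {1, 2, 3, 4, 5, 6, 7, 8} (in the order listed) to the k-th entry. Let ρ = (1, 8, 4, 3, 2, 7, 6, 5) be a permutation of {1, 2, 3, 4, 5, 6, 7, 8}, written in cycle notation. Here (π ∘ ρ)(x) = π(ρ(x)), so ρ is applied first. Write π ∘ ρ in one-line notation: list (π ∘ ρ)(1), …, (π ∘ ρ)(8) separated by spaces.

2 7 4 5 6 8 3 1

Chase each element through ρ then π: 1 → 8 → 2; 2 → 7 → 7; 3 → 2 → 4; 4 → 3 → 5; 5 → 1 → 6; 6 → 5 → 8; 7 → 6 → 3; 8 → 4 → 1.
Collecting the images, π ∘ ρ = [2 7 4 5 6 8 3 1].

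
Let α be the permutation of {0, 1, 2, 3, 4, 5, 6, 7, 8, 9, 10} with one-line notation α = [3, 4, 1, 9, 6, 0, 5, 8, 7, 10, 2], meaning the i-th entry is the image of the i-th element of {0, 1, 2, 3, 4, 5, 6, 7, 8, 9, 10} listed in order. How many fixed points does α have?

0

No element satisfies α(x) = x, so there are 0 fixed points.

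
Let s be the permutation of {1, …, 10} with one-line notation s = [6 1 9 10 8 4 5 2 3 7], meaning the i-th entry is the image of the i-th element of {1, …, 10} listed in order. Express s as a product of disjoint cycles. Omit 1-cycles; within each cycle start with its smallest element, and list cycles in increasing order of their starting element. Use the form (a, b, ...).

Iterating s from 1 gives 1 → 6 → 4 → 10 → 7 → 5 → 8 → 2 → 1; that is the 8-cycle (1, 6, 4, 10, 7, 5, 8, 2).
Continuing from each remaining unvisited element yields (1, 6, 4, 10, 7, 5, 8, 2)(3, 9).

(1, 6, 4, 10, 7, 5, 8, 2)(3, 9)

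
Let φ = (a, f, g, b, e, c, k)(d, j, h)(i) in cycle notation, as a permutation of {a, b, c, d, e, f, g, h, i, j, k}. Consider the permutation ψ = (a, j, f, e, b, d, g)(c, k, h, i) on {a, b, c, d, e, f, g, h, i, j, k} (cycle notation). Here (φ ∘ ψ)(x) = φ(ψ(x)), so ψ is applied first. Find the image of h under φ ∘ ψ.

i

ψ(h) = i, then φ(i) = i; composing gives (φ ∘ ψ)(h) = i.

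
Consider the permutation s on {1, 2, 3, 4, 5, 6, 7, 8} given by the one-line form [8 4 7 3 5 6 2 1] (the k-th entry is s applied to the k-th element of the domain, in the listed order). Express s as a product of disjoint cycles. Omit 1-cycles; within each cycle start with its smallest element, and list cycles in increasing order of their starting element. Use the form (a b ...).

(1 8)(2 4 3 7)

Iterating s from 1 gives 1 → 8 → 1; that is the 2-cycle (1 8).
Repeating from the next unused element and collecting all non-trivial cycles gives (1 8)(2 4 3 7).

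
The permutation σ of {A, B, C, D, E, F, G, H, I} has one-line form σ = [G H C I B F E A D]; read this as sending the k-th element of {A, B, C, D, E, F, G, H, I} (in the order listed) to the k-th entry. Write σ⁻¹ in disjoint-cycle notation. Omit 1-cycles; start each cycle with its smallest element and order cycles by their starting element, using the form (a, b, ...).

First write σ in disjoint cycles: (A, G, E, B, H)(D, I).
The inverse reverses every cycle; in canonical form, σ⁻¹ = (A, H, B, E, G)(D, I).

(A, H, B, E, G)(D, I)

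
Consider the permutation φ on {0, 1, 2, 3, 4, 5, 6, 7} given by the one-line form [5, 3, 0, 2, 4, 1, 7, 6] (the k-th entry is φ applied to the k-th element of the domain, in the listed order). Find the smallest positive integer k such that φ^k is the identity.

Decomposing into disjoint cycles gives cycle lengths 5, 2, 1.
Since disjoint cycles commute, ord(φ) = lcm(5, 2) = 10.

10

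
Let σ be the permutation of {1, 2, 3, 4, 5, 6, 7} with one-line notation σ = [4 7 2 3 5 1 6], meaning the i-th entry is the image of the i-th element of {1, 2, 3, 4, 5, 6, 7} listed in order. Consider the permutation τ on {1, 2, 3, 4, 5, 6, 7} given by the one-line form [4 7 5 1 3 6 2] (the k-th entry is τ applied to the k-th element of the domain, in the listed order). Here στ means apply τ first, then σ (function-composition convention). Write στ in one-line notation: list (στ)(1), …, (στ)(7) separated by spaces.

3 6 5 4 2 1 7

(στ)(x) = σ(τ(x)). Computing each image: σ(τ(1)) = σ(4) = 3, σ(τ(2)) = σ(7) = 6, σ(τ(3)) = σ(5) = 5, σ(τ(4)) = σ(1) = 4, σ(τ(5)) = σ(3) = 2, σ(τ(6)) = σ(6) = 1, σ(τ(7)) = σ(2) = 7.
Hence στ = [3 6 5 4 2 1 7].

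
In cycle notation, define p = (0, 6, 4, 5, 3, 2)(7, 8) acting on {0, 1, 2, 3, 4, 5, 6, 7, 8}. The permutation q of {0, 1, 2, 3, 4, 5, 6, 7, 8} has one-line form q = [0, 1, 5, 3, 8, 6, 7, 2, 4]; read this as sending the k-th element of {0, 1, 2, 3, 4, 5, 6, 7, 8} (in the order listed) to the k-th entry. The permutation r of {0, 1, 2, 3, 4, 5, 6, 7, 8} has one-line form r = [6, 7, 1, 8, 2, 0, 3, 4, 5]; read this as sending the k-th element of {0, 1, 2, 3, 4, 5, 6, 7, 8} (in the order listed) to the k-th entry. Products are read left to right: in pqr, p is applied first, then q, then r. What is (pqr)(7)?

2

Chase 7: p(7) = 8; q(8) = 4; r(4) = 2. Hence (pqr)(7) = 2.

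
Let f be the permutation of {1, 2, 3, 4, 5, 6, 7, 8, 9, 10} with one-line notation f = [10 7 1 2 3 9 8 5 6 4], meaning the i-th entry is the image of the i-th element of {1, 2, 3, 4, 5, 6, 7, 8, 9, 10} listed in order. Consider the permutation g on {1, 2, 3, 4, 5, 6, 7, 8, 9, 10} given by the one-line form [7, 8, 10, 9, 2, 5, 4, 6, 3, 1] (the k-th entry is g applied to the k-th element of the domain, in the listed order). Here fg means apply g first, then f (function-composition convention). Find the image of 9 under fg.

g(9) = 3, then f(3) = 1; composing gives (fg)(9) = 1.

1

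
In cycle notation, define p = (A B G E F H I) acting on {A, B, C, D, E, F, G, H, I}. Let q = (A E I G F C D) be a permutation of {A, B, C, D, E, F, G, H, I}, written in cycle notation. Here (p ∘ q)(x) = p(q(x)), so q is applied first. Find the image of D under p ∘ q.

B

(p ∘ q)(D) = p(q(D)). q(D) = A, then p(A) = B. So (p ∘ q)(D) = B.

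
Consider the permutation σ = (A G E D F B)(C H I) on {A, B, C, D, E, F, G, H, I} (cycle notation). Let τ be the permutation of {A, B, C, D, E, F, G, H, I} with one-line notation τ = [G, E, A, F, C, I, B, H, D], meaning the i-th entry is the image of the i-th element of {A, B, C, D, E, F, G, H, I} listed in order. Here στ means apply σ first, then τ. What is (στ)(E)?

σ(E) = D, then τ(D) = F; composing gives (στ)(E) = F.

F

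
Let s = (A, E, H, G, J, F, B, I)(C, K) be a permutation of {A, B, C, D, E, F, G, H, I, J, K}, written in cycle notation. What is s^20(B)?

H

B lies in the 8-cycle (A, E, H, G, J, F, B, I).
On an 8-cycle, s^8 is the identity, so s^20 = s^4 there (20 ≡ 4 mod 8).
Advancing 4 steps from B: B → I → A → E → H.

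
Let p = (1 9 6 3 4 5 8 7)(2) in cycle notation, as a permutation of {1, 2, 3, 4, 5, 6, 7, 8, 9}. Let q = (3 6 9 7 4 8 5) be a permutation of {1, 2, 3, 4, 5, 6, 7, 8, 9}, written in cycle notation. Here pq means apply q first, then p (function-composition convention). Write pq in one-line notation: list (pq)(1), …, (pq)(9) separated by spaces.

9 2 3 7 4 6 5 8 1

(pq)(x) = p(q(x)). Computing each image: p(q(1)) = p(1) = 9, p(q(2)) = p(2) = 2, p(q(3)) = p(6) = 3, p(q(4)) = p(8) = 7, p(q(5)) = p(3) = 4, p(q(6)) = p(9) = 6, p(q(7)) = p(4) = 5, p(q(8)) = p(5) = 8, p(q(9)) = p(7) = 1.
Hence pq = [9 2 3 7 4 6 5 8 1].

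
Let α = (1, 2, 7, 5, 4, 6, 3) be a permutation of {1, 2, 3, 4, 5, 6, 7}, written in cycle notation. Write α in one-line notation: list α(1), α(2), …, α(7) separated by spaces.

2 7 1 6 4 3 5

Reading each image from the cycles: 1↦2, 2↦7, 3↦1, 4↦6, 5↦4, 6↦3, 7↦5.
So the one-line form is 2 7 1 6 4 3 5.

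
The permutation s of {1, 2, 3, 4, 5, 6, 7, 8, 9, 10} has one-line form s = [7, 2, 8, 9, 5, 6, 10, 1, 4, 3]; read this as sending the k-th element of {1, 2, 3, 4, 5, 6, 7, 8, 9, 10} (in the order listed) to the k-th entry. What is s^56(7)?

Tracing 7 → 10 → … returns to 7 after 5 steps, so 7 lies in a 5-cycle (1, 7, 10, 3, 8).
On a 5-cycle, s^5 is the identity, so s^56 = s^1 there (56 ≡ 1 mod 5).
Stepping 1 place around the cycle: 7 → 10.

10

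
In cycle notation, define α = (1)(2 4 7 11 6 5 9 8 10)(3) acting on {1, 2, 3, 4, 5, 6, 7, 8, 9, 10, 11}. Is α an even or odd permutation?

even

The cycle lengths are 9, 1, 1.
A cycle of length ℓ contributes ℓ−1 transpositions, so α is a product of 8 transpositions — even.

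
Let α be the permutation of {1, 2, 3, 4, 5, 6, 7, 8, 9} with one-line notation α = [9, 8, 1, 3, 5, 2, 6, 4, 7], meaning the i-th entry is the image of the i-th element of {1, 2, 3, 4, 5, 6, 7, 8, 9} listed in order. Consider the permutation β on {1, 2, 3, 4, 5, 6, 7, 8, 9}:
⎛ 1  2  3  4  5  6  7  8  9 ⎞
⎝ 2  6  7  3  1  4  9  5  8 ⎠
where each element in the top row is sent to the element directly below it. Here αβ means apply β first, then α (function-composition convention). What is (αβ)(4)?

1

β(4) = 3, then α(3) = 1; composing gives (αβ)(4) = 1.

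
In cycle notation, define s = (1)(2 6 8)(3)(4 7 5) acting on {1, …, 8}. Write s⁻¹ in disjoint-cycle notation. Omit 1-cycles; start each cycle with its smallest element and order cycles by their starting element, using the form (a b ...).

(2 8 6)(4 5 7)

The inverse reverses each cycle.
Reversing each cycle of s and rotating so the smallest element leads gives (2 8 6)(4 5 7).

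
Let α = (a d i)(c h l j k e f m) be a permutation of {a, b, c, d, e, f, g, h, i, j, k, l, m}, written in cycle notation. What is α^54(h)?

m

h lies in the 8-cycle (c h l j k e f m).
On an 8-cycle, α^8 is the identity, so α^54 = α^6 there (54 ≡ 6 mod 8).
Stepping 6 places around the cycle: h → l → j → k → e → f → m.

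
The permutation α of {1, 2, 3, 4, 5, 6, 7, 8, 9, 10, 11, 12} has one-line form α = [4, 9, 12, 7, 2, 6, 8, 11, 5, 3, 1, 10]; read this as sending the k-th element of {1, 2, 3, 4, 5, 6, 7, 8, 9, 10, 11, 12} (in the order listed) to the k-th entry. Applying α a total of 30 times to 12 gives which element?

12

Tracing 12 → 10 → … returns to 12 after 3 steps, so 12 lies in a 3-cycle (3 12 10).
On a 3-cycle, α^3 is the identity, so α^30 = α^0 there (30 ≡ 0 mod 3).
So α^30(12) = 12.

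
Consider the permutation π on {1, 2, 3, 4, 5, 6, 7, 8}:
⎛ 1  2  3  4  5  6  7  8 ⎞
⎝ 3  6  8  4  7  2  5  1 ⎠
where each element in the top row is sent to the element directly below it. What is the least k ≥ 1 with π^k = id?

6

Writing π as disjoint cycles, the cycle lengths are 3, 2, 2, 1.
The order is lcm(3, 2, 2) = 6.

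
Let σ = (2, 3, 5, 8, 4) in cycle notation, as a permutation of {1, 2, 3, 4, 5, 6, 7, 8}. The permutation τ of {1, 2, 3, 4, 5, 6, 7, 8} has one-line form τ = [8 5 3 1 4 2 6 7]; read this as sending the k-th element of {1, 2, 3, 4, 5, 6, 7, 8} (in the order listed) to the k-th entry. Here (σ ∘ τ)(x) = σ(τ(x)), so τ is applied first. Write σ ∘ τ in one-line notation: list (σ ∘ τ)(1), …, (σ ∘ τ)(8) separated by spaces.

4 8 5 1 2 3 6 7

(σ ∘ τ)(x) = σ(τ(x)). Computing each image: σ(τ(1)) = σ(8) = 4, σ(τ(2)) = σ(5) = 8, σ(τ(3)) = σ(3) = 5, σ(τ(4)) = σ(1) = 1, σ(τ(5)) = σ(4) = 2, σ(τ(6)) = σ(2) = 3, σ(τ(7)) = σ(6) = 6, σ(τ(8)) = σ(7) = 7.
Hence σ ∘ τ = [4 8 5 1 2 3 6 7].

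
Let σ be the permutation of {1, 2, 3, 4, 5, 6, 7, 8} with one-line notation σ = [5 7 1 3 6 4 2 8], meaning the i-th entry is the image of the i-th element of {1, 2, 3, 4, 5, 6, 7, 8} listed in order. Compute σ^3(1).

Tracing 1 → 5 → … returns to 1 after 5 steps, so 1 lies in a 5-cycle (1, 5, 6, 4, 3).
Stepping 3 places around the cycle: 1 → 5 → 6 → 4.

4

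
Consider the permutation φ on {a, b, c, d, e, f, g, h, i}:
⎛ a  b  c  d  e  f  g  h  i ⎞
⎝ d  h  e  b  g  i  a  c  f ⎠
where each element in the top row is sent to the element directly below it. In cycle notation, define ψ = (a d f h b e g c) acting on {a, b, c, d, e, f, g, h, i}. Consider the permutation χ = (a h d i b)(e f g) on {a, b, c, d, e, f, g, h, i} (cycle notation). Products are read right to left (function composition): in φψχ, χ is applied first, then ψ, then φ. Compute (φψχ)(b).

b

Chase b: χ(b) = a; ψ(a) = d; φ(d) = b. Hence (φψχ)(b) = b.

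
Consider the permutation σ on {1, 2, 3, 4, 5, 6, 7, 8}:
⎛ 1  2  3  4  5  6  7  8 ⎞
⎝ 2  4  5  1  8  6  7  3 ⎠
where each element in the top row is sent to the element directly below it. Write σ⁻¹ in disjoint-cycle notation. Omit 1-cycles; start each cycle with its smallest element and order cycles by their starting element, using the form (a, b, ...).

(1, 4, 2)(3, 8, 5)

First write σ in disjoint cycles: (1, 2, 4)(3, 5, 8).
Reversing each cycle (and rotating so the smallest element leads) gives σ⁻¹ = (1, 4, 2)(3, 8, 5).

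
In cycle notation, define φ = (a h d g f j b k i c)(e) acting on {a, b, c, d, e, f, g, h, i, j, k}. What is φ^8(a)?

a lies in the 10-cycle (a h d g f j b k i c).
Advancing 8 steps from a: a → h → d → g → f → j → b → k → i.

i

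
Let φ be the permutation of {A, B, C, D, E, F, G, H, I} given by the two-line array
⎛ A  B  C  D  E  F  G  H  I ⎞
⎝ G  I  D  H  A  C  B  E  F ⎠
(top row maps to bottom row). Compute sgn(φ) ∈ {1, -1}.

1

In disjoint-cycle form the cycle lengths are 9.
A cycle is odd iff its length is even; φ has 0 even-length cycles, so sgn(φ) = (−1)^0 and φ is even.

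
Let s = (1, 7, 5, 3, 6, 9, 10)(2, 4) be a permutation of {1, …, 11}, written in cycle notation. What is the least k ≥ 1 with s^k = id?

The disjoint cycles have lengths 7, 2, 1, 1.
The order is lcm(7, 2) = 14.

14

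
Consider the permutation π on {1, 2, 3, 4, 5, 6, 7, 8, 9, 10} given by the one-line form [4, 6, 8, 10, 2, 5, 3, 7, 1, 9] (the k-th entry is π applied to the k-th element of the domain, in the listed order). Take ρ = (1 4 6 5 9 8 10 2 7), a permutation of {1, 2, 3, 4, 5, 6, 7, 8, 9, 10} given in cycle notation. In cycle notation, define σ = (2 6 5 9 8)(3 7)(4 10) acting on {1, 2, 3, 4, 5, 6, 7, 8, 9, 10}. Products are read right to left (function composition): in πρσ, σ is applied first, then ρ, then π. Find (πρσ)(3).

Chase 3: σ(3) = 7; ρ(7) = 1; π(1) = 4. Hence (πρσ)(3) = 4.

4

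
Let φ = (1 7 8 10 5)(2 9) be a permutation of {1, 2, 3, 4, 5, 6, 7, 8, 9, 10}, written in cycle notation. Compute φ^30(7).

7

7 lies in the 5-cycle (1 7 8 10 5).
Since the cycle has length 5, φ^30 acts on it the same as φ^0 (30 mod 5 = 0).
So φ^30(7) = 7.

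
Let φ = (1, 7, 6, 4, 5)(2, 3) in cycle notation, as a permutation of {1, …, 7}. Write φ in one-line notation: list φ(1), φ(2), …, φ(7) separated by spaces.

7 3 2 5 1 4 6

Each element maps to the next entry in its cycle (wrapping to the front): 1↦7, 2↦3, 3↦2, 4↦5, 5↦1, 6↦4, 7↦6.
Listing these in domain order gives 7 3 2 5 1 4 6.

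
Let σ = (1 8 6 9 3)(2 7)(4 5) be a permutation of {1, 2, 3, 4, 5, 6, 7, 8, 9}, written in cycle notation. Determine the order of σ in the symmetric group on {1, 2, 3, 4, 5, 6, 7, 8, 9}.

10

The cycle type of σ is (5, 2, 2).
The order of σ is the least common multiple of its cycle lengths: lcm(5, 2, 2) = 10.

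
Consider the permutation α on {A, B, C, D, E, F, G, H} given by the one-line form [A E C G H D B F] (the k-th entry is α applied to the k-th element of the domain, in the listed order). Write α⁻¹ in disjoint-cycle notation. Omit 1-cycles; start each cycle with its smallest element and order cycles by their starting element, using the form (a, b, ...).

(B, G, D, F, H, E)

The cycle decomposition of α is (B, E, H, F, D, G).
The inverse reverses every cycle; in canonical form, α⁻¹ = (B, G, D, F, H, E).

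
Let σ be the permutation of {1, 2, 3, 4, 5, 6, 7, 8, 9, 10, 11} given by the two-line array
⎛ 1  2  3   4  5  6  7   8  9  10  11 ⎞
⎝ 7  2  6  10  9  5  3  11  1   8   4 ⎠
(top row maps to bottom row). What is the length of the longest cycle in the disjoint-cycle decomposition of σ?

Decomposing into disjoint cycles gives (1, 7, 3, 6, 5, 9)(4, 10, 8, 11); the longest has length 6.

6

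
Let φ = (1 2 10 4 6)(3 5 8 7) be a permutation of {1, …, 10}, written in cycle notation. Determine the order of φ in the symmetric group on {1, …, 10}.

20

The cycle type of φ is (5, 4, 1).
The order of φ is the least common multiple of its cycle lengths: lcm(5, 4) = 20.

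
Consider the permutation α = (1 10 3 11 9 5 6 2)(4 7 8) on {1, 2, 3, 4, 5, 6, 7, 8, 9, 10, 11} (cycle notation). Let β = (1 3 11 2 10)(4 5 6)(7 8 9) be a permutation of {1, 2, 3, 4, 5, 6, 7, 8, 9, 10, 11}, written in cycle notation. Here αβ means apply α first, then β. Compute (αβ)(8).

(αβ)(8) = β(α(8)). α(8) = 4, then β(4) = 5. So (αβ)(8) = 5.

5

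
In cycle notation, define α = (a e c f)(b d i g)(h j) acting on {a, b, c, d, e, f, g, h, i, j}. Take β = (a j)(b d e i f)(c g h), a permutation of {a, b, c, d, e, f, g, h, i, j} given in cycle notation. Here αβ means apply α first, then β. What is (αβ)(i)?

h

First apply α: α(i) = g, then β(g) = h. Thus (αβ)(i) = h.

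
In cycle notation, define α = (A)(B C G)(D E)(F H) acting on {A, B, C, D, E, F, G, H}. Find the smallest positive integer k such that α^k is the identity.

6

The disjoint cycles have lengths 3, 2, 2, 1.
The order of α is the least common multiple of its cycle lengths: lcm(3, 2, 2) = 6.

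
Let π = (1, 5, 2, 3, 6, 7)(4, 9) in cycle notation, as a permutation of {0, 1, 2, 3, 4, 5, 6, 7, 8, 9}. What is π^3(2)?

2 lies in the 6-cycle (1, 5, 2, 3, 6, 7).
Advancing 3 steps from 2: 2 → 3 → 6 → 7.

7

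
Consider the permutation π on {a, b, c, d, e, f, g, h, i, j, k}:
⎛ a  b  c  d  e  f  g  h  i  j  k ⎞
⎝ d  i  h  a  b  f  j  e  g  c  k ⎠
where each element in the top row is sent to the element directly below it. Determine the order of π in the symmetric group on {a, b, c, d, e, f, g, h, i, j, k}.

The disjoint-cycle form of π has cycle lengths 7, 2, 1, 1.
The order of π is the least common multiple of its cycle lengths: lcm(7, 2) = 14.

14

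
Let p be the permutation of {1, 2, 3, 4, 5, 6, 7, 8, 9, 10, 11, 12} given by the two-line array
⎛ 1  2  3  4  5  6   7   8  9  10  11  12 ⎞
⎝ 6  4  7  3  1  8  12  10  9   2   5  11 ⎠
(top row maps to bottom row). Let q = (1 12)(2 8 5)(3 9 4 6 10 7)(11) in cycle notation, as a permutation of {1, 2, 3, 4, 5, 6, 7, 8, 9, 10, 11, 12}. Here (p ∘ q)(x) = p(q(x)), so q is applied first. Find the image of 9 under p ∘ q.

3

(p ∘ q)(9) = p(q(9)). q(9) = 4, then p(4) = 3. So (p ∘ q)(9) = 3.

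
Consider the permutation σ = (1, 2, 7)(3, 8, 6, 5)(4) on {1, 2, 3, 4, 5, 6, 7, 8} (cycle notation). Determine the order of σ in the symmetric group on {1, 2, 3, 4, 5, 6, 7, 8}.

12

The disjoint cycles have lengths 4, 3, 1.
The order is lcm(4, 3) = 12.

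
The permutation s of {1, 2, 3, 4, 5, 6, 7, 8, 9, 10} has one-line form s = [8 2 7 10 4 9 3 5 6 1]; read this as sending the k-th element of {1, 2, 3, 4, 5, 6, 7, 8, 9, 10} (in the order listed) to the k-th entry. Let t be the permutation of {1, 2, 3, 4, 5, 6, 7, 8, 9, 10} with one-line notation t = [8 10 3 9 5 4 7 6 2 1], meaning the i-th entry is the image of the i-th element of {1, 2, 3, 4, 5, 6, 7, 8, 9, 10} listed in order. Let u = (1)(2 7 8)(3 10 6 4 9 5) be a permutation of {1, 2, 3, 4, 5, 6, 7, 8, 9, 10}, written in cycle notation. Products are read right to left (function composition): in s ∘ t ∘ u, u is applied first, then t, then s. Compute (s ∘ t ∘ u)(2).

Apply the permutations in order: u(2) = 7, then t(7) = 7, then s(7) = 3. So (s ∘ t ∘ u)(2) = 3.

3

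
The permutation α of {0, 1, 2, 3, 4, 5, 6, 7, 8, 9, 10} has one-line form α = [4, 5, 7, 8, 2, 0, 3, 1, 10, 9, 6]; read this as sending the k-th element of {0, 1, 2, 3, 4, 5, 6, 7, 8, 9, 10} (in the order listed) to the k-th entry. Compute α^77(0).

Tracing 0 → 4 → … returns to 0 after 6 steps, so 0 lies in a 6-cycle (0 4 2 7 1 5).
Powers repeat with period 6 on this cycle, and 77 mod 6 = 5, so α^77(0) = α^5(0).
Advancing 5 steps from 0: 0 → 4 → 2 → 7 → 1 → 5.

5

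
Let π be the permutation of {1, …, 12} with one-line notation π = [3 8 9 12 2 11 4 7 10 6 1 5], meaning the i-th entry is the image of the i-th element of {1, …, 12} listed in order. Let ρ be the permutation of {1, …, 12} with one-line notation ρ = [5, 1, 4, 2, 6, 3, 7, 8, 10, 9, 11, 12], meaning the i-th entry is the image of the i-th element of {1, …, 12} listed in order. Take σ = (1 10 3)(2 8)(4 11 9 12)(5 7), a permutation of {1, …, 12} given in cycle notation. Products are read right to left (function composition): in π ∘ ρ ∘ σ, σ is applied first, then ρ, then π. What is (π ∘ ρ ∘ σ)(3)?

Chase 3: σ(3) = 1; ρ(1) = 5; π(5) = 2. Hence (π ∘ ρ ∘ σ)(3) = 2.

2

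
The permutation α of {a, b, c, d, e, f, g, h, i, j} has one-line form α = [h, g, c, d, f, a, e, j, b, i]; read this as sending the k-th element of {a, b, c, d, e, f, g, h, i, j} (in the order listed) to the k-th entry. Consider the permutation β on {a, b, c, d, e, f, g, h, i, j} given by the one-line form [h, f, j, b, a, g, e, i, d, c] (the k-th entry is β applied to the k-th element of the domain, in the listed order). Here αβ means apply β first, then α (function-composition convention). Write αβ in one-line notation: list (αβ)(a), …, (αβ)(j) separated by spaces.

(αβ)(x) = α(β(x)). Computing each image: α(β(a)) = α(h) = j, α(β(b)) = α(f) = a, α(β(c)) = α(j) = i, α(β(d)) = α(b) = g, α(β(e)) = α(a) = h, α(β(f)) = α(g) = e, α(β(g)) = α(e) = f, α(β(h)) = α(i) = b, α(β(i)) = α(d) = d, α(β(j)) = α(c) = c.
Hence αβ = [j a i g h e f b d c].

j a i g h e f b d c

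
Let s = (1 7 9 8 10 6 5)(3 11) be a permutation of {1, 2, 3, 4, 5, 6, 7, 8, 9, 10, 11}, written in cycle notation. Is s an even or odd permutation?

odd

The cycle lengths are 7, 2, 1, 1.
A cycle of length ℓ contributes ℓ−1 transpositions, so s is a product of 6 + 1 = 7 transpositions — odd.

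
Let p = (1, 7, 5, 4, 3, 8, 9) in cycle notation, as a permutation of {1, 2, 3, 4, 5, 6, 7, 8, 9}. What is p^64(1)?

7

1 lies in the 7-cycle (1, 7, 5, 4, 3, 8, 9).
Powers repeat with period 7 on this cycle, and 64 mod 7 = 1, so p^64(1) = p^1(1).
Advancing 1 step from 1: 1 → 7.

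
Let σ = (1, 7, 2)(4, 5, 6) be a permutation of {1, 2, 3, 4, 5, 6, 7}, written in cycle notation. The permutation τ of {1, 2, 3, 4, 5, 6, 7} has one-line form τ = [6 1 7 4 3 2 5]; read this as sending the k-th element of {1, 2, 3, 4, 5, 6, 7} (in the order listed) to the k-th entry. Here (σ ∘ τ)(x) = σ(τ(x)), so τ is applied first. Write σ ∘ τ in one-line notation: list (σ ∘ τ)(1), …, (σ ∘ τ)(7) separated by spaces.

Chase each element through τ then σ: 1 → 6 → 4; 2 → 1 → 7; 3 → 7 → 2; 4 → 4 → 5; 5 → 3 → 3; 6 → 2 → 1; 7 → 5 → 6.
Collecting the images, σ ∘ τ = [4 7 2 5 3 1 6].

4 7 2 5 3 1 6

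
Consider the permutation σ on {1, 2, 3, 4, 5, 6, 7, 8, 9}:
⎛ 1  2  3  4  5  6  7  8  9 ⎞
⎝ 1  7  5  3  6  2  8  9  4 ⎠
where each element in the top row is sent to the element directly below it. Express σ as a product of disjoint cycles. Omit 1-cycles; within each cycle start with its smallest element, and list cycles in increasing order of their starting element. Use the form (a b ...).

From 2: 2 → 7 → 8 → 9 → 4 → 3 → 5 → 6 → 2, closing the cycle (2 7 8 9 4 3 5 6).
Continuing from each remaining unvisited element yields (2 7 8 9 4 3 5 6).

(2 7 8 9 4 3 5 6)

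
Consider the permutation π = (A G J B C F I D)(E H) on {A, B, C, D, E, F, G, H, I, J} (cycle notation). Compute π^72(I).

I lies in the 8-cycle (A G J B C F I D).
On an 8-cycle, π^8 is the identity, so π^72 = π^0 there (72 ≡ 0 mod 8).
So π^72(I) = I.

I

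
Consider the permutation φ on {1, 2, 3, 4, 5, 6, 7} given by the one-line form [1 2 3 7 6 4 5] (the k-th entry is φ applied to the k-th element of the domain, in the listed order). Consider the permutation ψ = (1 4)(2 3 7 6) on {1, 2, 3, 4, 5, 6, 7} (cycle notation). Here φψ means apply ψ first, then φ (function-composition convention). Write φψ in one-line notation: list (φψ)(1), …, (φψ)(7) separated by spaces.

Chase each element through ψ then φ: 1 → 4 → 7; 2 → 3 → 3; 3 → 7 → 5; 4 → 1 → 1; 5 → 5 → 6; 6 → 2 → 2; 7 → 6 → 4.
Collecting the images, φψ = [7 3 5 1 6 2 4].

7 3 5 1 6 2 4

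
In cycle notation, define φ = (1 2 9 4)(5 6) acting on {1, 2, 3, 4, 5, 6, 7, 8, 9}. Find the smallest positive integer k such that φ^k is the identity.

4

The disjoint cycles have lengths 4, 2, 1, 1, 1.
The order is lcm(4, 2) = 4.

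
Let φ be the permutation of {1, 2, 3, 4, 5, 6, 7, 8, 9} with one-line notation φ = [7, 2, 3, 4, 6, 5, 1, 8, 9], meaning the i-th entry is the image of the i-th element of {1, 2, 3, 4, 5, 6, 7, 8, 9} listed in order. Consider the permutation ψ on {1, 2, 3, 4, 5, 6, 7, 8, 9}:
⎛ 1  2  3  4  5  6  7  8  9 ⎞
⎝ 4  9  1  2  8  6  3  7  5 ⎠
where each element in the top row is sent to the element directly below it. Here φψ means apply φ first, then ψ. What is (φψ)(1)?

(φψ)(1) = ψ(φ(1)). φ(1) = 7, then ψ(7) = 3. So (φψ)(1) = 3.

3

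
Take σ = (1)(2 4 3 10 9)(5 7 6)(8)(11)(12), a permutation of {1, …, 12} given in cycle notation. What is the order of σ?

The cycle type of σ is (5, 3, 1, 1, 1, 1).
The order of σ is the least common multiple of its cycle lengths: lcm(5, 3) = 15.

15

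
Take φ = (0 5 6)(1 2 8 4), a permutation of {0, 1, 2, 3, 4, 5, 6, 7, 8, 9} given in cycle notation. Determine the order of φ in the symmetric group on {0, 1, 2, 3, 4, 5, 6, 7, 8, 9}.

The cycle type of φ is (4, 3, 1, 1, 1).
The order is lcm(4, 3) = 12.

12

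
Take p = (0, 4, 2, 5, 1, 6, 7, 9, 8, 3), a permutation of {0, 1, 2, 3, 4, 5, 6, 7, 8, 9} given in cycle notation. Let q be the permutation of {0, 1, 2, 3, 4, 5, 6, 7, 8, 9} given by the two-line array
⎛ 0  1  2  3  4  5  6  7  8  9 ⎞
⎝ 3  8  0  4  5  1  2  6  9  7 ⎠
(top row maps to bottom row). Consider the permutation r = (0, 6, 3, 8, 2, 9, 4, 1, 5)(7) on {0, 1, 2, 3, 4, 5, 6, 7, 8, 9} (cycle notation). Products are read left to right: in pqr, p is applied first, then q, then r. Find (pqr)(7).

7

Chase 7: p(7) = 9; q(9) = 7; r(7) = 7. Hence (pqr)(7) = 7.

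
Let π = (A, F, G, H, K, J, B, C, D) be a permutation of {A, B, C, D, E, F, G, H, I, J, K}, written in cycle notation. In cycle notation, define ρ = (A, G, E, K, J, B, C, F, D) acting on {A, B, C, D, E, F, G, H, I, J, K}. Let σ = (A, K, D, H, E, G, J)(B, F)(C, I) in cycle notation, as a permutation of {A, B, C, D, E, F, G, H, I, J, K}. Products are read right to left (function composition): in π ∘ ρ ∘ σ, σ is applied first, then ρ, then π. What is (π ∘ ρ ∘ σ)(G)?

C

(π ∘ ρ ∘ σ)(G) = π(ρ(σ(G))). σ(G) = J, then ρ(J) = B, then π(B) = C, so the result is C.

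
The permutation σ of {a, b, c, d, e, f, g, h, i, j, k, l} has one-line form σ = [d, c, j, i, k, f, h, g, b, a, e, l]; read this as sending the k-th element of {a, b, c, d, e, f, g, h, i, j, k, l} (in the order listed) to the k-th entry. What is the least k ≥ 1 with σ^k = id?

The disjoint-cycle form of σ has cycle lengths 6, 2, 2, 1, 1.
The order is lcm(6, 2, 2) = 6.

6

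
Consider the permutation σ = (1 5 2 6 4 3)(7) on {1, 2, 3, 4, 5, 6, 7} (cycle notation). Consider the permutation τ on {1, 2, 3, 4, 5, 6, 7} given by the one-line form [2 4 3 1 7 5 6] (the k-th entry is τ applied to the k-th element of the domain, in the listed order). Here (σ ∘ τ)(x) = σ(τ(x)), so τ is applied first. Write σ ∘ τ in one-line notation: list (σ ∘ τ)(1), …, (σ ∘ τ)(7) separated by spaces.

6 3 1 5 7 2 4

Chase each element through τ then σ: 1 → 2 → 6; 2 → 4 → 3; 3 → 3 → 1; 4 → 1 → 5; 5 → 7 → 7; 6 → 5 → 2; 7 → 6 → 4.
Collecting the images, σ ∘ τ = [6 3 1 5 7 2 4].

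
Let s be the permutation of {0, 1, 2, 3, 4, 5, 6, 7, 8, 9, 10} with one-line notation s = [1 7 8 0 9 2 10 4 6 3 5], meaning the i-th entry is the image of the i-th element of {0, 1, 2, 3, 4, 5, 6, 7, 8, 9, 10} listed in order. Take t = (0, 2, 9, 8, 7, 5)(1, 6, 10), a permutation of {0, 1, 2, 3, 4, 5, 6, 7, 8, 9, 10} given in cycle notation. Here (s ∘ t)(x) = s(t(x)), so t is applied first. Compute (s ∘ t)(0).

First apply t: t(0) = 2, then s(2) = 8. Thus (s ∘ t)(0) = 8.

8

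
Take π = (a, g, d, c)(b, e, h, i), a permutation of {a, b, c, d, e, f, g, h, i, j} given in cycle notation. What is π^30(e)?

i

e lies in the 4-cycle (b, e, h, i).
Since the cycle has length 4, π^30 acts on it the same as π^2 (30 mod 4 = 2).
Advancing 2 steps from e: e → h → i.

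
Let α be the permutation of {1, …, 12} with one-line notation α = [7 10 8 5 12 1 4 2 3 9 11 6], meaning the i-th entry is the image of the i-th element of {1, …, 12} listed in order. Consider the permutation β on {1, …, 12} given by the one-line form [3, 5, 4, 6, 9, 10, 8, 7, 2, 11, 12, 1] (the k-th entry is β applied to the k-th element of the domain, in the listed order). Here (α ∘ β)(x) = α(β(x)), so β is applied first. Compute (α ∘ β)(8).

β(8) = 7, then α(7) = 4; composing gives (α ∘ β)(8) = 4.

4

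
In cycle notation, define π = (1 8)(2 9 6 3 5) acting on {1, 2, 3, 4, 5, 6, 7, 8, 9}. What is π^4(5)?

5 lies in the 5-cycle (2 9 6 3 5).
Stepping 4 places around the cycle: 5 → 2 → 9 → 6 → 3.

3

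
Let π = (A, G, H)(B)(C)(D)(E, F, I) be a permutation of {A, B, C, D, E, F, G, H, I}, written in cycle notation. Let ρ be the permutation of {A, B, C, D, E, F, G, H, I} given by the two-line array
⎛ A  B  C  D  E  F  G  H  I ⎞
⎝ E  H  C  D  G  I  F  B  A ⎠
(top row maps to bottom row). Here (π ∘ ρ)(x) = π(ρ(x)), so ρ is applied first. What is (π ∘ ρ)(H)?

ρ(H) = B, then π(B) = B; composing gives (π ∘ ρ)(H) = B.

B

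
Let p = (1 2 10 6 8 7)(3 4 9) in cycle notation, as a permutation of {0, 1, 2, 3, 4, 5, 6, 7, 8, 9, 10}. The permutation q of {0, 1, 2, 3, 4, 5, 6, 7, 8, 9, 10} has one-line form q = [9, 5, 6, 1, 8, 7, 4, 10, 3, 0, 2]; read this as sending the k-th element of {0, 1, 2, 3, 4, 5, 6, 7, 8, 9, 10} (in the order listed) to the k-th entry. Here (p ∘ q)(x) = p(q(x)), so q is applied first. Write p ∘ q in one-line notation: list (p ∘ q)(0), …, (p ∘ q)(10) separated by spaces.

3 5 8 2 7 1 9 6 4 0 10

(p ∘ q)(x) = p(q(x)). Computing each image: p(q(0)) = p(9) = 3, p(q(1)) = p(5) = 5, p(q(2)) = p(6) = 8, p(q(3)) = p(1) = 2, p(q(4)) = p(8) = 7, p(q(5)) = p(7) = 1, p(q(6)) = p(4) = 9, p(q(7)) = p(10) = 6, p(q(8)) = p(3) = 4, p(q(9)) = p(0) = 0, p(q(10)) = p(2) = 10.
Hence p ∘ q = [3 5 8 2 7 1 9 6 4 0 10].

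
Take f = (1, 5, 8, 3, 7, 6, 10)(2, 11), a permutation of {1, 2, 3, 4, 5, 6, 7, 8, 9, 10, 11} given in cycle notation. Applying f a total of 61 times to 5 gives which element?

10

5 lies in the 7-cycle (1, 5, 8, 3, 7, 6, 10).
On a 7-cycle, f^7 is the identity, so f^61 = f^5 there (61 ≡ 5 mod 7).
Stepping 5 places around the cycle: 5 → 8 → 3 → 7 → 6 → 10.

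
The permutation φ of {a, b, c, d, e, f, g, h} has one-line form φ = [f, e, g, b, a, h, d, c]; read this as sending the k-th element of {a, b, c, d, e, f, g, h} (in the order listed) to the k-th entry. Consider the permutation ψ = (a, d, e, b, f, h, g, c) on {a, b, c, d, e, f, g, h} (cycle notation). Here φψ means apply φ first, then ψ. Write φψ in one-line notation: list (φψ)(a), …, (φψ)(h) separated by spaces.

h b c f d g e a

(φψ)(x) = ψ(φ(x)). Computing each image: ψ(φ(a)) = ψ(f) = h, ψ(φ(b)) = ψ(e) = b, ψ(φ(c)) = ψ(g) = c, ψ(φ(d)) = ψ(b) = f, ψ(φ(e)) = ψ(a) = d, ψ(φ(f)) = ψ(h) = g, ψ(φ(g)) = ψ(d) = e, ψ(φ(h)) = ψ(c) = a.
Hence φψ = [h b c f d g e a].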